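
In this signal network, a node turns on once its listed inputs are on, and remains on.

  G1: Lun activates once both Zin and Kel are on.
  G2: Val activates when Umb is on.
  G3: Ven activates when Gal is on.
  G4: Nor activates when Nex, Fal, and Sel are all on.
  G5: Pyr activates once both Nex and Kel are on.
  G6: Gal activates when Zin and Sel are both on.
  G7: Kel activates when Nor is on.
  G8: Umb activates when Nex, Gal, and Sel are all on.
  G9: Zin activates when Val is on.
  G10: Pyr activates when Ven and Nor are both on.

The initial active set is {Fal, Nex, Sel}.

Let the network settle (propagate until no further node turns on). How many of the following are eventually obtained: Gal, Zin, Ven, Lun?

0

Gal would need Zin and Sel (G6), but Zin never turns on.
Zin would need Val (G9), but Val never turns on.
Ven would need Gal (G3), but Gal never turns on.
Lun would need Zin and Kel (G1), but Zin never turns on.
None of the 4 are reached.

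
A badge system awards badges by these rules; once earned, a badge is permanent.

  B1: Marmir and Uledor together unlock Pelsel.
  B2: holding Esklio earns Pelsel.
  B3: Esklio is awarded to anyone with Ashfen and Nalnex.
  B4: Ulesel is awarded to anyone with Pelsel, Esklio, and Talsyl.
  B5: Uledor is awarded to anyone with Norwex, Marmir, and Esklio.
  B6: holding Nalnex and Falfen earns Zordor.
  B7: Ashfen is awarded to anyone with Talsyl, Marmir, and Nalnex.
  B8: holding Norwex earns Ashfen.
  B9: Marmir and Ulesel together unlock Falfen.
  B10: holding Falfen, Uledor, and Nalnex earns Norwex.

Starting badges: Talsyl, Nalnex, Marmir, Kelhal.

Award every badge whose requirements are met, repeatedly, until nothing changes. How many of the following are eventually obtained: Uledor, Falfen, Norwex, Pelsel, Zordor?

With Talsyl, Marmir, and Nalnex, Ashfen is earned (B7).
With Ashfen and Nalnex, Esklio is earned (B3).
With Esklio, Pelsel is earned (B2).
With Pelsel, Esklio, and Talsyl, Ulesel is earned (B4).
With Marmir and Ulesel, Falfen is earned (B9).
With Nalnex and Falfen, Zordor is earned (B6).
Uledor would need Norwex, Marmir, and Esklio (B5), but Norwex is never earned.
Falfen: reached.
Norwex would need Falfen, Uledor, and Nalnex (B10), but Uledor is never earned.
Pelsel: reached.
Zordor: reached.
Reached: Falfen, Pelsel, and Zordor — 3 of the 5.

3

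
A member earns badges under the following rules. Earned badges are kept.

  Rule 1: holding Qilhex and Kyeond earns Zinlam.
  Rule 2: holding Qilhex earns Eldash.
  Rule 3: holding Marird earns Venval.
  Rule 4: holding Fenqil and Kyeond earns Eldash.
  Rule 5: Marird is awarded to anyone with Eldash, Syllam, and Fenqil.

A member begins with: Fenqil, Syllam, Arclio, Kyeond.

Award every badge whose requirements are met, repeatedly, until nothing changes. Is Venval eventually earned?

Yes

With Fenqil and Kyeond, Eldash is earned (Rule 4).
With Eldash, Syllam, and Fenqil, Marird is earned (Rule 5).
With Marird, Venval is earned (Rule 3).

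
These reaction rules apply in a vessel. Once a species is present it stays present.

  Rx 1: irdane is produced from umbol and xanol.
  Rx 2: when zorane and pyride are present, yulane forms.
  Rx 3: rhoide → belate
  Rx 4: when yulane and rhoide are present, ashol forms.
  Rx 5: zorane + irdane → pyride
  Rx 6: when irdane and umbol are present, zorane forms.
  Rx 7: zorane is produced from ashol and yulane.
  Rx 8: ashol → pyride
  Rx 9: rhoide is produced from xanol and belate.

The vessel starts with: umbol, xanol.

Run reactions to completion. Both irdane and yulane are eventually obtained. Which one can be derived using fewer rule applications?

irdane

irdane: umbol and xanol present → irdane forms (Rx 1). [1 rule application]
yulane: umbol and xanol present → irdane forms (Rx 1). irdane and umbol present → zorane forms (Rx 6). zorane and irdane present → pyride forms (Rx 5). zorane and pyride present → yulane forms (Rx 2). [4 rule applications]
irdane needs fewer.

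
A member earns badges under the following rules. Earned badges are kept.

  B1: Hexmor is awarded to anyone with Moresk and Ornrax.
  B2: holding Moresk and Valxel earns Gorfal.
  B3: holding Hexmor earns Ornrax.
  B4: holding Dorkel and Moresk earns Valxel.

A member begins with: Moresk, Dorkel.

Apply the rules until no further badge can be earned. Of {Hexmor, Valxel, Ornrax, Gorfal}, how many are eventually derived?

With Dorkel and Moresk, Valxel is earned (B4).
With Moresk and Valxel, Gorfal is earned (B2).
Hexmor would need Moresk and Ornrax (B1), but Ornrax is never earned.
Valxel: reached.
Ornrax would need Hexmor (B3), but Hexmor is never earned.
Gorfal: reached.
Reached: Valxel and Gorfal — 2 of the 4.

2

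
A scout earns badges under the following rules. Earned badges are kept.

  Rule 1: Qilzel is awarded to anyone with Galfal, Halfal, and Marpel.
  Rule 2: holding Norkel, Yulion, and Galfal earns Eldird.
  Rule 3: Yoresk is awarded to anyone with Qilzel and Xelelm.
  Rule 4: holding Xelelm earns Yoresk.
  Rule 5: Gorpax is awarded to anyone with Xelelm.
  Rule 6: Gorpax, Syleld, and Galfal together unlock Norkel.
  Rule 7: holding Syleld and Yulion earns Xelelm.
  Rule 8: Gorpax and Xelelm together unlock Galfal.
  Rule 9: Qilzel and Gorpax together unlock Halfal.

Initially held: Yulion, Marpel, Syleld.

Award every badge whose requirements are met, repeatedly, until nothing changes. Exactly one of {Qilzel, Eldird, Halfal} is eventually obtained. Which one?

Eldird

With Syleld and Yulion, Xelelm is earned (Rule 7).
With Xelelm, Gorpax is earned (Rule 5).
With Gorpax and Xelelm, Galfal is earned (Rule 8).
With Gorpax, Syleld, and Galfal, Norkel is earned (Rule 6).
With Norkel, Yulion, and Galfal, Eldird is earned (Rule 2).
Halfal would need Qilzel and Gorpax (Rule 9), but Qilzel is never earned. Qilzel would need Galfal, Halfal, and Marpel (Rule 1), but Halfal is never earned.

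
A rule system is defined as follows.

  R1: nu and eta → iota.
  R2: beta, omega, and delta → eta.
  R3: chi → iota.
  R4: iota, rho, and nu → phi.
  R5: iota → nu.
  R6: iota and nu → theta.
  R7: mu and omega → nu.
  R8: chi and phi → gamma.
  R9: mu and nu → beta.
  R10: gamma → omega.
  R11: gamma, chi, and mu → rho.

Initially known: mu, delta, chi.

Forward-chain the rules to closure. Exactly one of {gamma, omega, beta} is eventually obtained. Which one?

beta

chi holds, so iota follows (R3).
iota holds, so nu follows (R5).
From mu and nu, R9 gives beta.
omega would need gamma (R10), but gamma is never established. gamma would need chi and phi (R8), but phi is never established.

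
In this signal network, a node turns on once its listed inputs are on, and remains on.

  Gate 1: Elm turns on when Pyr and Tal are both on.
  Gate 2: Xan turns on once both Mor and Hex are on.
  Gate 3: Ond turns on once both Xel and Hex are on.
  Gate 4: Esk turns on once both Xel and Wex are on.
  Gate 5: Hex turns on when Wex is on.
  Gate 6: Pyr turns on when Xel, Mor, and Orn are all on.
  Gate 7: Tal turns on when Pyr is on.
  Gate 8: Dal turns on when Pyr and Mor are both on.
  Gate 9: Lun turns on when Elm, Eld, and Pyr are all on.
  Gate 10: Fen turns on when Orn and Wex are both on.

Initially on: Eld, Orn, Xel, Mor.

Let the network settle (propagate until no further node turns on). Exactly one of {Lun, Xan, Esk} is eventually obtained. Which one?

Gate 6: Xel, Mor, and Orn on → Pyr on.
Pyr is on, so Tal turns on (Gate 7).
Pyr and Tal are on, so Elm turns on (Gate 1).
Gate 9: Elm, Eld, and Pyr on → Lun on.
Esk would need Xel and Wex (Gate 4), but Wex never turns on. Xan would need Mor and Hex (Gate 2), but Hex never turns on.

Lun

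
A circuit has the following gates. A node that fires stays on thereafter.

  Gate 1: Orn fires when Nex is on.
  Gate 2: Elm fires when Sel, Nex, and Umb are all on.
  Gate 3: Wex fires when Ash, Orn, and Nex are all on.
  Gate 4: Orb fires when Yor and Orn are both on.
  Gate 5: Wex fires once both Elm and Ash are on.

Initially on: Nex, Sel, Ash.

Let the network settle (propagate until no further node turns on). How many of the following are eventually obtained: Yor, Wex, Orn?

2

Nex is on, so Orn fires (Gate 1).
Gate 3: Ash, Orn, and Nex on → Wex on.
No rule produces Yor, and it is not given.
Wex: reached.
Orn: reached.
Reached: Wex and Orn — 2 of the 3.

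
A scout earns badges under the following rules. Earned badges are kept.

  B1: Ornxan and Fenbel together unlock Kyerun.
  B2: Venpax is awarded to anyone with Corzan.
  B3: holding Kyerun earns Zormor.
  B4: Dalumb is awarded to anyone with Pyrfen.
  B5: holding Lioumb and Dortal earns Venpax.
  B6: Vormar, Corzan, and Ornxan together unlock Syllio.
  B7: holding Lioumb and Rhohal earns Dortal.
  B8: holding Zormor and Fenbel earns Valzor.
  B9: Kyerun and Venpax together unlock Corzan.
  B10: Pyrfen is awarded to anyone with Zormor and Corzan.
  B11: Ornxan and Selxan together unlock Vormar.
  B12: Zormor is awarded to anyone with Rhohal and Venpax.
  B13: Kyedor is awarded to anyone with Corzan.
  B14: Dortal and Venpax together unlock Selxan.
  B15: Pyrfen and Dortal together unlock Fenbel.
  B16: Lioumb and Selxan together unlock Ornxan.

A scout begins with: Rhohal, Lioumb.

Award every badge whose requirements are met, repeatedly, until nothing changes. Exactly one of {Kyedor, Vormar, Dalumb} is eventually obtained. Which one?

With Lioumb and Rhohal, Dortal is earned (B7).
With Lioumb and Dortal, Venpax is earned (B5).
With Dortal and Venpax, Selxan is earned (B14).
With Lioumb and Selxan, Ornxan is earned (B16).
With Ornxan and Selxan, Vormar is earned (B11).
Kyedor would need Corzan (B13), but Corzan is never earned. Dalumb would need Pyrfen (B4), but Pyrfen is never earned.

Vormar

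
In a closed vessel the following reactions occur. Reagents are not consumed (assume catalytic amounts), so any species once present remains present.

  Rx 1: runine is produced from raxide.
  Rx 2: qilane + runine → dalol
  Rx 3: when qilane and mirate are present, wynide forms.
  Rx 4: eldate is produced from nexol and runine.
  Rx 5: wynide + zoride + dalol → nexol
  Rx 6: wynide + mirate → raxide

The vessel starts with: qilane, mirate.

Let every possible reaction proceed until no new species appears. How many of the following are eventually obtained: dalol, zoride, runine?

2

qilane and mirate present → wynide forms (Rx 3).
wynide and mirate present → raxide forms (Rx 6).
raxide present → runine forms (Rx 1).
qilane and runine present → dalol forms (Rx 2).
dalol: reached.
No rule produces zoride, and it is not given.
runine: reached.
Reached: dalol and runine — 2 of the 3.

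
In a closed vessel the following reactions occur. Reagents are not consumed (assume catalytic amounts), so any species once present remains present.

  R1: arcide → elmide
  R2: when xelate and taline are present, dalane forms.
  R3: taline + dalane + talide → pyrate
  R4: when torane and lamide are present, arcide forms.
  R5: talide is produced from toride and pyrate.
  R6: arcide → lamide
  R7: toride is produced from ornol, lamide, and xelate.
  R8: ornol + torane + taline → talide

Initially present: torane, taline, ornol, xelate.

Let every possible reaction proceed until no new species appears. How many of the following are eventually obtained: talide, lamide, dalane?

2

ornol, torane, and taline present → talide forms (R8).
xelate and taline present → dalane forms (R2).
talide: reached.
lamide would need arcide (R6), but arcide never forms.
dalane: reached.
Reached: talide and dalane — 2 of the 3.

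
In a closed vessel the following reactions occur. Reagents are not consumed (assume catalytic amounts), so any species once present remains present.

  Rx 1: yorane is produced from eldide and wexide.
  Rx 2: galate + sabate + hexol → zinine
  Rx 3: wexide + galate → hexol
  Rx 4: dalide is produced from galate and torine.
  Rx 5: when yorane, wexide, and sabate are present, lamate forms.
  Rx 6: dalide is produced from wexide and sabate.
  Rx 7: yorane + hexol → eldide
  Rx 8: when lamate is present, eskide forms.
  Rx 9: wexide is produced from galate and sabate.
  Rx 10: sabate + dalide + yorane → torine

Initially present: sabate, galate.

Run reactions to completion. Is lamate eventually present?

lamate would need yorane, wexide, and sabate (Rx 5), but yorane never forms.

No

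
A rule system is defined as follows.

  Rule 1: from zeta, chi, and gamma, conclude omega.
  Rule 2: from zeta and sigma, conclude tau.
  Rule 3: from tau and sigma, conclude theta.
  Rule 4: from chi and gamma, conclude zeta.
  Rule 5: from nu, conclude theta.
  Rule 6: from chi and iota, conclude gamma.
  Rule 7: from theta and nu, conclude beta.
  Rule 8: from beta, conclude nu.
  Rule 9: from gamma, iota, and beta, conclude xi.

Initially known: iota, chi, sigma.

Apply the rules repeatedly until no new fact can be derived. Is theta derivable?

chi and iota hold, so gamma follows (Rule 6).
From chi and gamma, Rule 4 gives zeta.
zeta and sigma hold, so tau follows (Rule 2).
tau and sigma hold, so theta follows (Rule 3).

Yes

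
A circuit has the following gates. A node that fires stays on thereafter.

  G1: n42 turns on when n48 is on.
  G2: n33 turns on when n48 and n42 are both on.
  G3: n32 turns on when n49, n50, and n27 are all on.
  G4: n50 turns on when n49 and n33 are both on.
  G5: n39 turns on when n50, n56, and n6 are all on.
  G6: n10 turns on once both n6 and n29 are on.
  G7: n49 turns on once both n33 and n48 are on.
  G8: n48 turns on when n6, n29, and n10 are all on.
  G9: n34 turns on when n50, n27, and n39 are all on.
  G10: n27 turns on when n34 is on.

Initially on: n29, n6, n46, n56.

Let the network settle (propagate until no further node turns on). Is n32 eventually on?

n32 would need n49, n50, and n27 (G3), but n27 never turns on.

No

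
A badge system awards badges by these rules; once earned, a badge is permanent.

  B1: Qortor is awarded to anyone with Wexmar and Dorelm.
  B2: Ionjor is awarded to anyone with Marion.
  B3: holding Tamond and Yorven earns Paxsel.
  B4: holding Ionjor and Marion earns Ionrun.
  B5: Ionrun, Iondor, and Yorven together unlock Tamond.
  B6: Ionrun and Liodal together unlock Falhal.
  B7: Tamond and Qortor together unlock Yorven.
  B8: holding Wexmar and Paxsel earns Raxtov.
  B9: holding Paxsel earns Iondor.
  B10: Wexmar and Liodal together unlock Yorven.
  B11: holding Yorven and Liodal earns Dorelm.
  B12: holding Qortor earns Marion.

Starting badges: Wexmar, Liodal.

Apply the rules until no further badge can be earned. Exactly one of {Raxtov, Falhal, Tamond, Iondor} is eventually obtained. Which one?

Falhal

With Wexmar and Liodal, Yorven is earned (B10).
With Yorven and Liodal, Dorelm is earned (B11).
With Wexmar and Dorelm, Qortor is earned (B1).
With Qortor, Marion is earned (B12).
With Marion, Ionjor is earned (B2).
With Ionjor and Marion, Ionrun is earned (B4).
With Ionrun and Liodal, Falhal is earned (B6).
Iondor would need Paxsel (B9), but Paxsel is never earned. Tamond would need Ionrun, Iondor, and Yorven (B5), but Iondor is never earned. Raxtov would need Wexmar and Paxsel (B8), but Paxsel is never earned.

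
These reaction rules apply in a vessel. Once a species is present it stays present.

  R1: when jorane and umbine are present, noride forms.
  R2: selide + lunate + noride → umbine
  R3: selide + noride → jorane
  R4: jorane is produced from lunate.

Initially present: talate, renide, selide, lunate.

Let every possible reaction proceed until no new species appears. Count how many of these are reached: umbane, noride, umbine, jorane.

1

lunate present → jorane forms (R4).
No rule produces umbane, and it is not given.
noride would need jorane and umbine (R1), but umbine never forms.
umbine would need selide, lunate, and noride (R2), but noride never forms.
jorane: reached.
Reached: jorane — 1 of the 4.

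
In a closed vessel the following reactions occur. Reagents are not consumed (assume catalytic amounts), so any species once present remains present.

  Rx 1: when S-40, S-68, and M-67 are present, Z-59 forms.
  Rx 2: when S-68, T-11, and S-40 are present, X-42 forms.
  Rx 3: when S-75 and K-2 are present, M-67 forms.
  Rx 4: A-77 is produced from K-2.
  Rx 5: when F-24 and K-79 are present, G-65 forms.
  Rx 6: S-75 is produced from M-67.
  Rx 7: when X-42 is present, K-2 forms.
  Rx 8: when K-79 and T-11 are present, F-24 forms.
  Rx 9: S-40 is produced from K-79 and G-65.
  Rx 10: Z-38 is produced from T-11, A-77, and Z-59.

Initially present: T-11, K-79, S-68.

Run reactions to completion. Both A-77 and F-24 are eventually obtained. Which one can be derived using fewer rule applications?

F-24

F-24: K-79 and T-11 present → F-24 forms (Rx 8). [1 rule application]
A-77: K-79 and T-11 present → F-24 forms (Rx 8). F-24 and K-79 present → G-65 forms (Rx 5). K-79 and G-65 present → S-40 forms (Rx 9). S-68, T-11, and S-40 present → X-42 forms (Rx 2). X-42 present → K-2 forms (Rx 7). K-2 present → A-77 forms (Rx 4). [6 rule applications]
F-24 needs fewer.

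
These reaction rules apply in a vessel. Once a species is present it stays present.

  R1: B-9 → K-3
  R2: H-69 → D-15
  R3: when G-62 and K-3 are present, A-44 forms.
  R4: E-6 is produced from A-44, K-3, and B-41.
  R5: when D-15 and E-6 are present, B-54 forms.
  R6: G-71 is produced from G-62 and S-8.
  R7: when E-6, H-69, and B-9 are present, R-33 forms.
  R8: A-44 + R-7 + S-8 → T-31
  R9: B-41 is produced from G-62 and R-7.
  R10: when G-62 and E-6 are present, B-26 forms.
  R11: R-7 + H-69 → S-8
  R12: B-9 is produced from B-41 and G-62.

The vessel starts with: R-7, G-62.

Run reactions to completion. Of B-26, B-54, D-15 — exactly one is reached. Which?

B-26

G-62 and R-7 present → B-41 forms (R9).
B-41 and G-62 present → B-9 forms (R12).
B-9 present → K-3 forms (R1).
G-62 and K-3 present → A-44 forms (R3).
A-44, K-3, and B-41 present → E-6 forms (R4).
G-62 and E-6 present → B-26 forms (R10).
B-54 would need D-15 and E-6 (R5), but D-15 never forms. D-15 would need H-69 (R2), but H-69 never forms.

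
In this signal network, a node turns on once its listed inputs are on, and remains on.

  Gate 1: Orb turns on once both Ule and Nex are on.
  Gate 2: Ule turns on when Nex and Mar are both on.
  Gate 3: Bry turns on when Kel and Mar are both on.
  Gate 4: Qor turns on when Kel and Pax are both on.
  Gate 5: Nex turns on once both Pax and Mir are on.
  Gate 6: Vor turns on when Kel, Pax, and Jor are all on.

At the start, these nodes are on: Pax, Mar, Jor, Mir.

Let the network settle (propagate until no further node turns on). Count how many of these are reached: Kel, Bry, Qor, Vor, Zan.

No rule produces Kel, and it is not given.
Bry would need Kel and Mar (Gate 3), but Kel never turns on.
Qor would need Kel and Pax (Gate 4), but Kel never turns on.
Vor would need Kel, Pax, and Jor (Gate 6), but Kel never turns on.
No rule produces Zan, and it is not given.
None of the 5 are reached.

0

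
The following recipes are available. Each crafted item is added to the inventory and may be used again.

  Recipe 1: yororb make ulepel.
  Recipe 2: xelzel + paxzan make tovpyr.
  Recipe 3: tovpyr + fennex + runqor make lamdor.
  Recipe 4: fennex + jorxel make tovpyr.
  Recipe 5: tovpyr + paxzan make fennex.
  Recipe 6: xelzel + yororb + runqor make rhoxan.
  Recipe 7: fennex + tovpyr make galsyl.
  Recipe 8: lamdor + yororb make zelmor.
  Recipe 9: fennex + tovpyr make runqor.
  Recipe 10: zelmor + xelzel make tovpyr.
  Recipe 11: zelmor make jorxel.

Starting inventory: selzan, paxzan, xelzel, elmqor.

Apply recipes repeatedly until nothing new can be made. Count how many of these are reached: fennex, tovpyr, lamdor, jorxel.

xelzel + paxzan → tovpyr (Recipe 2).
tovpyr + paxzan → fennex (Recipe 5).
fennex + tovpyr → runqor (Recipe 9).
Using Recipe 3, tovpyr, fennex, and runqor make lamdor.
fennex: reached.
tovpyr: reached.
lamdor: reached.
jorxel would need zelmor (Recipe 11), but zelmor is never obtained.
Reached: fennex, tovpyr, and lamdor — 3 of the 4.

3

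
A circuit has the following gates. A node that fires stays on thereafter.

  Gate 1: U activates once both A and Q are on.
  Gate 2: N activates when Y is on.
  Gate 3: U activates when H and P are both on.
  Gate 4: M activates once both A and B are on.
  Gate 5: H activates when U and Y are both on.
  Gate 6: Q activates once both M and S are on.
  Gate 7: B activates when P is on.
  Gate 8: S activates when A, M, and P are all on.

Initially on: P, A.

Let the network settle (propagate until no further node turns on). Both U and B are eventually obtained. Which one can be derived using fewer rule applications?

B

B: P is on, so B activates (Gate 7). [1 rule application]
U: P is on, so B activates (Gate 7). A and B are on, so M activates (Gate 4). Gate 8: A, M, and P on → S on. Gate 6: M and S on → Q on. A and Q are on, so U activates (Gate 1). [5 rule applications]
B needs fewer.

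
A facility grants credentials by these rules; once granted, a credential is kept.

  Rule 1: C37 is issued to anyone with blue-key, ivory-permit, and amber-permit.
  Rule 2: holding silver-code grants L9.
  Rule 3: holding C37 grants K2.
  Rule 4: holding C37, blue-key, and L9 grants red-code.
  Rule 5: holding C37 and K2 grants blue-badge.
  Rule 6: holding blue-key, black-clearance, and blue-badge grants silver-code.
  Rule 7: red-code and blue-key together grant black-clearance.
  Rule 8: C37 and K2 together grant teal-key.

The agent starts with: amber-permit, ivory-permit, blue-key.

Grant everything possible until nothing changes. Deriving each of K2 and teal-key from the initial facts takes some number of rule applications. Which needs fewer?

K2: Holding blue-key, ivory-permit, and amber-permit grants C37 (Rule 1). Holding C37 grants K2 (Rule 3). [2 rule applications]
teal-key: Holding blue-key, ivory-permit, and amber-permit grants C37 (Rule 1). Holding C37 grants K2 (Rule 3). Holding C37 and K2 grants teal-key (Rule 8). [3 rule applications]
K2 needs fewer.

K2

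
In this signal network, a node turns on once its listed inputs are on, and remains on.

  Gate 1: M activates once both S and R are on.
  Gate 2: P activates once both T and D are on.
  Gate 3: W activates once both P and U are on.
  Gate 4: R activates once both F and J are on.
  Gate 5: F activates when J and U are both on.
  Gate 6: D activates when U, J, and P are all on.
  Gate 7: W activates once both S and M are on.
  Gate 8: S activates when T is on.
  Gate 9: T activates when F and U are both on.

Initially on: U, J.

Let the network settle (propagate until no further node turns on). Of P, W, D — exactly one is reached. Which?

Gate 5: J and U on → F on.
Gate 9: F and U on → T on.
F and J are on, so R activates (Gate 4).
T is on, so S activates (Gate 8).
Gate 1: S and R on → M on.
S and M are on, so W activates (Gate 7).
D would need U, J, and P (Gate 6), but P never turns on. P would need T and D (Gate 2), but D never turns on.

W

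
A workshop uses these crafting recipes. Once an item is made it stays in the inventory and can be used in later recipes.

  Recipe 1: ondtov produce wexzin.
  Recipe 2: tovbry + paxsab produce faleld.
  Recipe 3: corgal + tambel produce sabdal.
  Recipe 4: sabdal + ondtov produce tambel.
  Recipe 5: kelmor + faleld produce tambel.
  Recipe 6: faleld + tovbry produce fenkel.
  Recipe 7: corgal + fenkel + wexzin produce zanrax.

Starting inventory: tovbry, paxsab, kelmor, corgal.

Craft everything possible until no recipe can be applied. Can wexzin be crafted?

wexzin would need ondtov (Recipe 1), but ondtov is never obtained.

No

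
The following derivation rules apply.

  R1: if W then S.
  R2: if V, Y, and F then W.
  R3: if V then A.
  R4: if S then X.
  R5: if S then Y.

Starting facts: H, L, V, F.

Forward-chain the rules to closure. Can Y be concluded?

Y would need S (R5), but S is never established.

No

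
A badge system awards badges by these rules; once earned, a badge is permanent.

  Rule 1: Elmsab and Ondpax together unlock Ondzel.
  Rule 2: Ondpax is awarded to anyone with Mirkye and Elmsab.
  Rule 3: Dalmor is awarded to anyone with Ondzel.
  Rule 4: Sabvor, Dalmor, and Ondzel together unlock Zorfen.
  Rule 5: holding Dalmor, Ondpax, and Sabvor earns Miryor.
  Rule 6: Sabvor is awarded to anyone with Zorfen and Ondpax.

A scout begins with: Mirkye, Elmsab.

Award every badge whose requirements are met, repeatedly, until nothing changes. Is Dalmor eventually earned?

With Mirkye and Elmsab, Ondpax is earned (Rule 2).
With Elmsab and Ondpax, Ondzel is earned (Rule 1).
With Ondzel, Dalmor is earned (Rule 3).

Yes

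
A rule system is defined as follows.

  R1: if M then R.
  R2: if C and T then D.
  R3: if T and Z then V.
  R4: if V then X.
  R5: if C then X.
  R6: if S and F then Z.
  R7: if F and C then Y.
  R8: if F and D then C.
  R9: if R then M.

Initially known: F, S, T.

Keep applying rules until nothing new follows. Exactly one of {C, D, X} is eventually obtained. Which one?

X

From S and F, R6 gives Z.
From T and Z, R3 gives V.
V holds, so X follows (R4).
C would need F and D (R8), but D is never established. D would need C and T (R2), but C is never established.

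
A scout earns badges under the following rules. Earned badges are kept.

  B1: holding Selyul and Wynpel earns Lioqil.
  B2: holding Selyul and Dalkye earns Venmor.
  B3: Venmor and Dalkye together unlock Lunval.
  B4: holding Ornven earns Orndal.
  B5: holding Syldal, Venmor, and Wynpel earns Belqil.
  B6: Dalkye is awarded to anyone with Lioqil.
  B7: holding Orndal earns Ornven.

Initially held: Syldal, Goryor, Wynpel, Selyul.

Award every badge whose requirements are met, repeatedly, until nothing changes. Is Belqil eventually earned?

With Selyul and Wynpel, Lioqil is earned (B1).
With Lioqil, Dalkye is earned (B6).
With Selyul and Dalkye, Venmor is earned (B2).
With Syldal, Venmor, and Wynpel, Belqil is earned (B5).

Yes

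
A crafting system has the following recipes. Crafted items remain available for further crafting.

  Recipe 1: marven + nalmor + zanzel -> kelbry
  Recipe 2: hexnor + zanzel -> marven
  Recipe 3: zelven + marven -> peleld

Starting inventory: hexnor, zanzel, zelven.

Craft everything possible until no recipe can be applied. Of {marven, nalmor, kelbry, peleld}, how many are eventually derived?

Using Recipe 2, hexnor and zanzel make marven.
zelven + marven -> peleld (Recipe 3).
marven: reached.
No rule produces nalmor, and it is not given.
kelbry would need marven, nalmor, and zanzel (Recipe 1), but nalmor is never obtained.
peleld: reached.
Reached: marven and peleld — 2 of the 4.

2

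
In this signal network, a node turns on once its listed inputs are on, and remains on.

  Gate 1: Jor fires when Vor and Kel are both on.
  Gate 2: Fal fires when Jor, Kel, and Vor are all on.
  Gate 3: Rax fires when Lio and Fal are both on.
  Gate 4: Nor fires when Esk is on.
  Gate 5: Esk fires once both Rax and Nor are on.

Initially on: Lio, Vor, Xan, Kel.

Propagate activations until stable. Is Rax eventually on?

Vor and Kel are on, so Jor fires (Gate 1).
Gate 2: Jor, Kel, and Vor on → Fal on.
Gate 3: Lio and Fal on → Rax on.

Yes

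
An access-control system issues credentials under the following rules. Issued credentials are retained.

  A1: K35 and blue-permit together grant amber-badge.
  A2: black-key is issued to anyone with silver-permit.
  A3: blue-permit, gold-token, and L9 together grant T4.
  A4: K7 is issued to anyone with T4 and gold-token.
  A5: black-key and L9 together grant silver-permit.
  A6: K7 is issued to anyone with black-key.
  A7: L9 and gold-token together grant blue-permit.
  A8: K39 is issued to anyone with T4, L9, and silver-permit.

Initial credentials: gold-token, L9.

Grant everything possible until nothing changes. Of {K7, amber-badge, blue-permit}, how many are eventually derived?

Holding L9 and gold-token grants blue-permit (A7).
Holding blue-permit, gold-token, and L9 grants T4 (A3).
Holding T4 and gold-token grants K7 (A4).
K7: reached.
amber-badge would need K35 and blue-permit (A1), but K35 is never granted.
blue-permit: reached.
Reached: K7 and blue-permit — 2 of the 3.

2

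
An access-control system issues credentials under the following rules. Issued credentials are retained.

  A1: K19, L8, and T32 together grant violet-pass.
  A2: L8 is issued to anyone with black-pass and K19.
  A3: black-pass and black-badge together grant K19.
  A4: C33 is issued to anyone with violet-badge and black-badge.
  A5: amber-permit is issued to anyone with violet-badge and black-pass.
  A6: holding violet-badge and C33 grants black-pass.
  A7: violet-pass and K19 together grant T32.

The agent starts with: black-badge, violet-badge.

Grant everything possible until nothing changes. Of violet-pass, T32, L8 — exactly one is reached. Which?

L8

Holding violet-badge and black-badge grants C33 (A4).
Holding violet-badge and C33 grants black-pass (A6).
Holding black-pass and black-badge grants K19 (A3).
Holding black-pass and K19 grants L8 (A2).
violet-pass would need K19, L8, and T32 (A1), but T32 is never granted. T32 would need violet-pass and K19 (A7), but violet-pass is never granted.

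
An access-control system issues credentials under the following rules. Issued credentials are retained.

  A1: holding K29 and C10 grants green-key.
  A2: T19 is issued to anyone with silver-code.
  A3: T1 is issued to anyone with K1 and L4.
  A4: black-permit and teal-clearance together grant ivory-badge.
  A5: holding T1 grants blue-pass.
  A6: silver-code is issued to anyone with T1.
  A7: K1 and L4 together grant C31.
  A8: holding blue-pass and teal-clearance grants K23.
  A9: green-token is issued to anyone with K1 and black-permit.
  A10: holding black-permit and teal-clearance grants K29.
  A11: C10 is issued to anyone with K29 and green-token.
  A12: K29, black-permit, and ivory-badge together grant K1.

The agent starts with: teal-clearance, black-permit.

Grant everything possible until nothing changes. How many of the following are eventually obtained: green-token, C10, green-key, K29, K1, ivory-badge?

Holding black-permit and teal-clearance grants K29 (A10).
Holding black-permit and teal-clearance grants ivory-badge (A4).
Holding K29, black-permit, and ivory-badge grants K1 (A12).
Holding K1 and black-permit grants green-token (A9).
Holding K29 and green-token grants C10 (A11).
Holding K29 and C10 grants green-key (A1).
green-token: reached.
C10: reached.
green-key: reached.
K29: reached.
K1: reached.
ivory-badge: reached.
All 6 are reached.

6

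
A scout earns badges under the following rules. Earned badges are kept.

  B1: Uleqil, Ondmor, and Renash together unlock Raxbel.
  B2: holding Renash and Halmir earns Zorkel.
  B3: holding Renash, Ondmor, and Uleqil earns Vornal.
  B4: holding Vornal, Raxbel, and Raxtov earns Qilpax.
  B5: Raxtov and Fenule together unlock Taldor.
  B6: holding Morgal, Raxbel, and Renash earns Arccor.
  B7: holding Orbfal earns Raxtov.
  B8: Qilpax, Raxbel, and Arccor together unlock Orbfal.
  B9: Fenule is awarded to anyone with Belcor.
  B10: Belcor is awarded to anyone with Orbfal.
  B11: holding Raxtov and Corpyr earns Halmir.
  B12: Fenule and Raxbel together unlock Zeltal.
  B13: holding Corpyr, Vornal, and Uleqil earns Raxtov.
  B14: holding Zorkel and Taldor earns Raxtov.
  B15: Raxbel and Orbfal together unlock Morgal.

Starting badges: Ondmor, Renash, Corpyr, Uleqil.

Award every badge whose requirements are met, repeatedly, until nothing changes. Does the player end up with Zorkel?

Yes

With Renash, Ondmor, and Uleqil, Vornal is earned (B3).
With Corpyr, Vornal, and Uleqil, Raxtov is earned (B13).
With Raxtov and Corpyr, Halmir is earned (B11).
With Renash and Halmir, Zorkel is earned (B2).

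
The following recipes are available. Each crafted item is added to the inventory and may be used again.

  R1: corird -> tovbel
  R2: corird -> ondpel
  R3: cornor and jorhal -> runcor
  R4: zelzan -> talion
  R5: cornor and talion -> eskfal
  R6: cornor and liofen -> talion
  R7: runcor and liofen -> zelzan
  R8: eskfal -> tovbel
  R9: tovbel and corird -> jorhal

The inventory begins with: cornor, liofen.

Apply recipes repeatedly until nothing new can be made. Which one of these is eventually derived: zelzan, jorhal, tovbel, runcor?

tovbel

cornor and liofen -> talion (R6).
Using R5, cornor and talion make eskfal.
Using R8, eskfal makes tovbel.
zelzan would need runcor and liofen (R7), but runcor is never obtained. jorhal would need tovbel and corird (R9), but corird is never obtained. runcor would need cornor and jorhal (R3), but jorhal is never obtained.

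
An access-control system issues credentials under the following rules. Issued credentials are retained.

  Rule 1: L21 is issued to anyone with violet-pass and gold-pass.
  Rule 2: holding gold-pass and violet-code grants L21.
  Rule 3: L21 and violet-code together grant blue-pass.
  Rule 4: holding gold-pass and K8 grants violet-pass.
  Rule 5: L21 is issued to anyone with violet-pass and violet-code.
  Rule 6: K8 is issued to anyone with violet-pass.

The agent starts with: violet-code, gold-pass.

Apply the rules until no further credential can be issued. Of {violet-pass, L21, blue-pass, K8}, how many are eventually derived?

2

Holding gold-pass and violet-code grants L21 (Rule 2).
Holding L21 and violet-code grants blue-pass (Rule 3).
violet-pass would need gold-pass and K8 (Rule 4), but K8 is never granted.
L21: reached.
blue-pass: reached.
K8 would need violet-pass (Rule 6), but violet-pass is never granted.
Reached: L21 and blue-pass — 2 of the 4.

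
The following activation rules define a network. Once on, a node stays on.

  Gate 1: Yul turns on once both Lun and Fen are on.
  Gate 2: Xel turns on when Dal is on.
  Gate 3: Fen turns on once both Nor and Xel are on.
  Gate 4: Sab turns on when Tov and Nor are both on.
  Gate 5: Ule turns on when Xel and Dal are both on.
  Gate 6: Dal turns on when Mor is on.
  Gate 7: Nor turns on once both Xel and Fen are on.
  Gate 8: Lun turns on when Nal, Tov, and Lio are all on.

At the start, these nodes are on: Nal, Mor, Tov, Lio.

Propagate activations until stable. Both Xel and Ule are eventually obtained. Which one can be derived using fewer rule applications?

Xel: Mor is on, so Dal turns on (Gate 6). Dal is on, so Xel turns on (Gate 2). [2 rule applications]
Ule: Mor is on, so Dal turns on (Gate 6). Dal is on, so Xel turns on (Gate 2). Gate 5: Xel and Dal on → Ule on. [3 rule applications]
Xel needs fewer.

Xel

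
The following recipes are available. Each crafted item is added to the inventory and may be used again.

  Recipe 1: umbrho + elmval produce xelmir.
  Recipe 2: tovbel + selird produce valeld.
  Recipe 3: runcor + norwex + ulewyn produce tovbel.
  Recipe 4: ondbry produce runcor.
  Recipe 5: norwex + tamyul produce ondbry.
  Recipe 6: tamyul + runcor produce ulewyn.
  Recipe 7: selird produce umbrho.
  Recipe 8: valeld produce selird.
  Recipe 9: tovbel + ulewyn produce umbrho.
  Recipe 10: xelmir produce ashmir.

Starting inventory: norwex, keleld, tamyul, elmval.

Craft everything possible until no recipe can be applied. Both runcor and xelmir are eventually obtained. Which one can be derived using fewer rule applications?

runcor

runcor: Using Recipe 5, norwex and tamyul make ondbry. ondbry → runcor (Recipe 4). [2 rule applications]
xelmir: norwex + tamyul → ondbry (Recipe 5). ondbry → runcor (Recipe 4). Using Recipe 6, tamyul and runcor make ulewyn. runcor + norwex + ulewyn → tovbel (Recipe 3). Using Recipe 9, tovbel and ulewyn make umbrho. Using Recipe 1, umbrho and elmval make xelmir. [6 rule applications]
runcor needs fewer.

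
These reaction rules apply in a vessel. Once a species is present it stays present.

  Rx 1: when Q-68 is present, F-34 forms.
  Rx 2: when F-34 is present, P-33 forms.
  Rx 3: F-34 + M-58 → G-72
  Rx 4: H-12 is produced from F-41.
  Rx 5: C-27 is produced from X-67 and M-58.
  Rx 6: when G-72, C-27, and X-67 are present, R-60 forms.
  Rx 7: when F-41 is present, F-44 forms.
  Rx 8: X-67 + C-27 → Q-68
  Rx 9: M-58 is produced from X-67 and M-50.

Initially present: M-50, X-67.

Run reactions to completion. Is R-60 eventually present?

X-67 and M-50 present → M-58 forms (Rx 9).
X-67 and M-58 present → C-27 forms (Rx 5).
X-67 and C-27 present → Q-68 forms (Rx 8).
Q-68 present → F-34 forms (Rx 1).
F-34 and M-58 present → G-72 forms (Rx 3).
G-72, C-27, and X-67 present → R-60 forms (Rx 6).

Yes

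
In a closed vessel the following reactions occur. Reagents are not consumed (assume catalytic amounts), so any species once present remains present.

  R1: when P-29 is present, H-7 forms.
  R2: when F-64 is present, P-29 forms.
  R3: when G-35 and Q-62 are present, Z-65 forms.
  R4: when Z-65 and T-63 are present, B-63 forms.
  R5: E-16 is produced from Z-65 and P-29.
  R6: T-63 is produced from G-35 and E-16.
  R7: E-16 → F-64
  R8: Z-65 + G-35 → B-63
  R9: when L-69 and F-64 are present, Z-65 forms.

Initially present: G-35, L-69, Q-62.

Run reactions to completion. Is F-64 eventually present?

F-64 would need E-16 (R7), but E-16 never forms.

No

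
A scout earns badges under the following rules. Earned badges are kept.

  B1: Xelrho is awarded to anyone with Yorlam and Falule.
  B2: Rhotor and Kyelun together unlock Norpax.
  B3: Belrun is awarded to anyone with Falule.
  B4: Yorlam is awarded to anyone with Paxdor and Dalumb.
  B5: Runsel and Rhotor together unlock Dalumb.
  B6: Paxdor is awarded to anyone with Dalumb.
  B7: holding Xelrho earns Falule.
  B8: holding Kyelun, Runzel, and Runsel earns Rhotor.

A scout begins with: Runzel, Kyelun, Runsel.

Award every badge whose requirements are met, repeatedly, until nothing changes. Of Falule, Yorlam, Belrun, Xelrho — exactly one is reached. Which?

With Kyelun, Runzel, and Runsel, Rhotor is earned (B8).
With Runsel and Rhotor, Dalumb is earned (B5).
With Dalumb, Paxdor is earned (B6).
With Paxdor and Dalumb, Yorlam is earned (B4).
Xelrho would need Yorlam and Falule (B1), but Falule is never earned. Belrun would need Falule (B3), but Falule is never earned. Falule would need Xelrho (B7), but Xelrho is never earned.

Yorlam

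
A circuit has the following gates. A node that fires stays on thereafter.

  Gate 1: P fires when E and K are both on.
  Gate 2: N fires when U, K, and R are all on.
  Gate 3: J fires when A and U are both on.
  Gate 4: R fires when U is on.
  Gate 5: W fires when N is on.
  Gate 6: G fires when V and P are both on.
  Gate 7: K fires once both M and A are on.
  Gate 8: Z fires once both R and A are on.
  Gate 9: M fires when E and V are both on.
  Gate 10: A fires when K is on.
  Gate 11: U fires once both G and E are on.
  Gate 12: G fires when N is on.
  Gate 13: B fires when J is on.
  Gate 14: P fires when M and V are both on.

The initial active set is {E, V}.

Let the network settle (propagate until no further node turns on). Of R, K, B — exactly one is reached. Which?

E and V are on, so M fires (Gate 9).
Gate 14: M and V on → P on.
V and P are on, so G fires (Gate 6).
Gate 11: G and E on → U on.
U is on, so R fires (Gate 4).
K would need M and A (Gate 7), but A never turns on. B would need J (Gate 13), but J never turns on.

R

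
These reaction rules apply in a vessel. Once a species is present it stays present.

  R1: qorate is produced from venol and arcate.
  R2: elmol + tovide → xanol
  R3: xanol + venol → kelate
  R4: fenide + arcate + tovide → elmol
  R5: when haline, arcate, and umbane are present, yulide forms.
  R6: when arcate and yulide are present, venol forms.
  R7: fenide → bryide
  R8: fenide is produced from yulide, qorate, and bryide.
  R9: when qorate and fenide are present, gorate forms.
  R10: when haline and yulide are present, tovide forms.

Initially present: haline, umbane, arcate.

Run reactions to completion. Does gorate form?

No

gorate would need qorate and fenide (R9), but fenide never forms.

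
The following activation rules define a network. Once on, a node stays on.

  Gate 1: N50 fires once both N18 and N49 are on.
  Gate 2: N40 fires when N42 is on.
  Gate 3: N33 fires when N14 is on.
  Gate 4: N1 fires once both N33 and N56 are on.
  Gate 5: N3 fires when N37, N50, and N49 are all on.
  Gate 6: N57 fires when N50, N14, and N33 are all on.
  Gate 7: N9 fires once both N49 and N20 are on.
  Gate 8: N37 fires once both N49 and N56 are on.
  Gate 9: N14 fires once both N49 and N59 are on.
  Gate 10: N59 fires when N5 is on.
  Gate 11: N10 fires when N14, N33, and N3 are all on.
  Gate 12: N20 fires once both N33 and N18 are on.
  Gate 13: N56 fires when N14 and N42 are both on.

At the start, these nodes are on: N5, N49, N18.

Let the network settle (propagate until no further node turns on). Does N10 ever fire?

No

N10 would need N14, N33, and N3 (Gate 11), but N3 never turns on.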